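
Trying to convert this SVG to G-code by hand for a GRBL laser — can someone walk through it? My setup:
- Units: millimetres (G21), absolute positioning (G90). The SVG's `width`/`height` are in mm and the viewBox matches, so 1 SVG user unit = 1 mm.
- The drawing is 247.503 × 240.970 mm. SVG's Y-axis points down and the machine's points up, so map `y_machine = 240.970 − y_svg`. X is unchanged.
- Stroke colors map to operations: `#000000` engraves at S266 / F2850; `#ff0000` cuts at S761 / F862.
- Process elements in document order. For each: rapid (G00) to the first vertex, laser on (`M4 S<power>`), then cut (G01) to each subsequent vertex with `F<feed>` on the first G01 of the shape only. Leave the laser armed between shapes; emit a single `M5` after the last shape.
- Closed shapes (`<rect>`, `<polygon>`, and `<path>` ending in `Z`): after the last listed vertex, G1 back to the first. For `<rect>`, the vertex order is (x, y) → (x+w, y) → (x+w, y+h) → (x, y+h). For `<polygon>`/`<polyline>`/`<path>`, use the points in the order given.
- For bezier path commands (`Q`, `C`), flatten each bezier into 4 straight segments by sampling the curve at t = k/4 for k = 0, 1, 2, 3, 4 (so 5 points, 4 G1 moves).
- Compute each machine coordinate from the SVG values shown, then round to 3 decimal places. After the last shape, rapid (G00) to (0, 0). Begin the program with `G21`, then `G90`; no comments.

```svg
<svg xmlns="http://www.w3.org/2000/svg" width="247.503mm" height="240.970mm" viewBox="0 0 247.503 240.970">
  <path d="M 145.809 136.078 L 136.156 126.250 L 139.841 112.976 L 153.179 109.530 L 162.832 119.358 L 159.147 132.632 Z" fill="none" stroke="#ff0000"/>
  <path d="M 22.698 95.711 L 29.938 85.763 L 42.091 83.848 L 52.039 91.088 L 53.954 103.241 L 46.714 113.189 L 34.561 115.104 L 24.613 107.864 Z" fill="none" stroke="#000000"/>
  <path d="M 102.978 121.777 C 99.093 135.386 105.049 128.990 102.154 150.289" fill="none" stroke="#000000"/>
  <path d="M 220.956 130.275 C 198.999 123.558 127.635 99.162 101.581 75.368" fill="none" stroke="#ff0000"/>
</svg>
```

G21
G90
G00 X145.809 Y104.892
M4 S761
G01 X136.156 Y114.720 F862
G01 X139.841 Y127.994
G01 X153.179 Y131.440
G01 X162.832 Y121.612
G01 X159.147 Y108.338
G01 X145.809 Y104.892
G00 X22.698 Y145.259
M4 S266
G01 X29.938 Y155.207 F2850
G01 X42.091 Y157.122
G01 X52.039 Y149.882
G01 X53.954 Y137.729
G01 X46.714 Y127.781
G01 X34.561 Y125.866
G01 X24.613 Y133.106
G01 X22.698 Y145.259
G00 X102.978 Y119.193
M4 S266
G01 X101.617 Y111.992 F2850
G01 X102.195 Y107.821
G01 X102.958 Y102.208
G01 X102.154 Y90.681
G00 X220.956 Y110.695
M4 S761
G01 X196.704 Y118.762 F862
G01 X162.805 Y131.745
G01 X128.137 Y147.929
G01 X101.581 Y165.602
M5
G00 X0.000 Y0.000

Since the viewBox matches the mm dimensions, user units are millimetres directly. The only transform is the Y-flip y_m = 240.970 − y_svg.

Shape 1 is a regular polygon drawn with `<path>`. Its stroke #ff0000 means cut at S761, F862. After flipping Y the toolpath is (145.809,104.892) → (136.156,114.720) → (139.841,127.994) → (153.179,131.440) → (162.832,121.612) → (159.147,108.338) → (145.809,104.892), returning to the start.

Shape 2 is a regular polygon drawn with `<path>`. Its stroke #000000 means engrave at S266, F2850. After flipping Y the toolpath is (22.698,145.259) → (29.938,155.207) → (42.091,157.122) → (52.039,149.882) → (53.954,137.729) → (46.714,127.781) → (34.561,125.866) → (24.613,133.106) → (22.698,145.259), returning to the start.

Shape 3 is a cubic bezier drawn with `<path>`. Its stroke #000000 means engrave at S266, F2850. After flipping Y the toolpath is (102.978,119.193) → (101.617,111.992) → (102.195,107.821) → (102.958,102.208) → (102.154,90.681).

Shape 4 is a cubic bezier drawn with `<path>`. Its stroke #ff0000 means cut at S761, F862. After flipping Y the toolpath is (220.956,110.695) → (196.704,118.762) → (162.805,131.745) → (128.137,147.929) → (101.581,165.602).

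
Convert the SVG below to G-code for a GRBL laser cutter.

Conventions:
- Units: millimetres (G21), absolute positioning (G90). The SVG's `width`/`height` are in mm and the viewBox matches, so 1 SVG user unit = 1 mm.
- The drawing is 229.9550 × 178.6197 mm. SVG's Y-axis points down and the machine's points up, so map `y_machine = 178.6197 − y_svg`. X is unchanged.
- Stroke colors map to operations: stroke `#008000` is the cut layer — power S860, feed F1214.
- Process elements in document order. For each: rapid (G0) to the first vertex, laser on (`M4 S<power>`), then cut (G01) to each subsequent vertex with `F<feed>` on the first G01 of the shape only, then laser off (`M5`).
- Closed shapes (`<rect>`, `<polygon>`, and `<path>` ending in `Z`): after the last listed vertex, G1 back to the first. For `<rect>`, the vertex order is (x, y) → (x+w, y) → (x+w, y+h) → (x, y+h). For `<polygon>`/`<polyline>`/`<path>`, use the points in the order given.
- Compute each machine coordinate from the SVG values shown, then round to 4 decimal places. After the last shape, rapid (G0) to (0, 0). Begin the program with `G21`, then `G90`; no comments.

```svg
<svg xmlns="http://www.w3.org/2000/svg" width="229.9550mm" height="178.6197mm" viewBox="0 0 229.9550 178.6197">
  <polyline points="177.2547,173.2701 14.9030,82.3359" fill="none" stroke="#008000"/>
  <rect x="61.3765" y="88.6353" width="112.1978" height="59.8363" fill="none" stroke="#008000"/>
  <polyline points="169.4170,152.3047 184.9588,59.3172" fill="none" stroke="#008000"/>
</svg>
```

viewBox `0 0 229.9550 178.6197` with mm width/height → 1 unit = 1 mm. Flip: y_m = 178.6197 − y_svg.

**Shape 1** — `<polyline>` line segment, stroke `#008000` → cut (S860, F1214). Machine vertices: (177.2547,5.3496) → (14.9030,96.2838). Open path.

**Shape 2** — `<rect>` rectangle, stroke `#008000` → cut (S860, F1214). Machine vertices: (61.3765,89.9844) → (173.5743,89.9844) → (173.5743,30.1481) → (61.3765,30.1481) → (61.3765,89.9844). Closed: final G1 returns to the first vertex.

**Shape 3** — `<polyline>` line segment, stroke `#008000` → cut (S860, F1214). Machine vertices: (169.4170,26.3150) → (184.9588,119.3025). Open path.

G21
G90
G0 X177.2547 Y5.3496
M4 S860
G01 X14.9030 Y96.2838 F1214
M5
G0 X61.3765 Y89.9844
M4 S860
G01 X173.5743 Y89.9844 F1214
G01 X173.5743 Y30.1481
G01 X61.3765 Y30.1481
G01 X61.3765 Y89.9844
M5
G0 X169.4170 Y26.3150
M4 S860
G01 X184.9588 Y119.3025 F1214
M5
G0 X0.0000 Y0.0000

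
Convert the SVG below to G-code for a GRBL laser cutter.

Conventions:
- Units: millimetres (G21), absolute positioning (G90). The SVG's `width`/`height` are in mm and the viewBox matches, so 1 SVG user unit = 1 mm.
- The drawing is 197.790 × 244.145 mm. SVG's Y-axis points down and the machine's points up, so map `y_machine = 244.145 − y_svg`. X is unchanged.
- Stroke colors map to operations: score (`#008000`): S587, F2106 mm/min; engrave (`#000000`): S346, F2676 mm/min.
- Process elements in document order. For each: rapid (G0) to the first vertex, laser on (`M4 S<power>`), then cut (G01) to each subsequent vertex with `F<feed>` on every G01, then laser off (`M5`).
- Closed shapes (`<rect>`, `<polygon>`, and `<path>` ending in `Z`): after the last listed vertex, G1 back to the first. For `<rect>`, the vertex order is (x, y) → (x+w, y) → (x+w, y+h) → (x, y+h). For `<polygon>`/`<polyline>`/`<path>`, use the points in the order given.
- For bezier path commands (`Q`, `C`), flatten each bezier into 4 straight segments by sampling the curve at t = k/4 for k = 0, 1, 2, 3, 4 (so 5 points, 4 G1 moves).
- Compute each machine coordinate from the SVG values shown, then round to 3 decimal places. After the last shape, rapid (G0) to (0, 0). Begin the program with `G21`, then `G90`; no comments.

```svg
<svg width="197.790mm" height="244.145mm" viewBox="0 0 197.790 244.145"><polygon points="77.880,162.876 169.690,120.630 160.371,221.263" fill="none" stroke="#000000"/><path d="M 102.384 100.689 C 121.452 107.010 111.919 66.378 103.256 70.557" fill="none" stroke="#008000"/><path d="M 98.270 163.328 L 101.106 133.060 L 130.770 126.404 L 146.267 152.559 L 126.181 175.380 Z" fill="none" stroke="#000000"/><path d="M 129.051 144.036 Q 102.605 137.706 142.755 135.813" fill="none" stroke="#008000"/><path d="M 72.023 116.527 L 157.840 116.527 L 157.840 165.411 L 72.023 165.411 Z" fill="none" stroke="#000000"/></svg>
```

G21
G90
G0 X77.880 Y81.269
M4 S346
G01 X169.690 Y123.515 F2676
G01 X160.371 Y22.882 F2676
G01 X77.880 Y81.269 F2676
M5
G0 X102.384 Y143.456
M4 S587
G01 X111.783 Y146.085 F2106
G01 X113.219 Y157.719 F2106
G01 X109.456 Y169.754 F2106
G01 X103.256 Y173.588 F2106
M5
G0 X98.270 Y80.817
M4 S346
G01 X101.106 Y111.085 F2676
G01 X130.770 Y117.741 F2676
G01 X146.267 Y91.586 F2676
G01 X126.181 Y68.765 F2676
G01 X98.270 Y80.817 F2676
M5
G0 X129.051 Y100.109
M4 S587
G01 X119.990 Y102.997 F2106
G01 X119.254 Y105.330 F2106
G01 X126.842 Y107.108 F2106
G01 X142.755 Y108.332 F2106
M5
G0 X72.023 Y127.618
M4 S346
G01 X157.840 Y127.618 F2676
G01 X157.840 Y78.734 F2676
G01 X72.023 Y78.734 F2676
G01 X72.023 Y127.618 F2676
M5
G0 X0.000 Y0.000

Since the viewBox matches the mm dimensions, user units are millimetres directly. The only transform is the Y-flip y_m = 244.145 − y_svg.

Shape 1 is a regular polygon drawn with `<polygon>`. Its stroke #000000 means engrave at S346, F2676. After flipping Y the toolpath is (77.880,81.269) → (169.690,123.515) → (160.371,22.882) → (77.880,81.269), returning to the start.

Shape 2 is a cubic bezier drawn with `<path>`. Its stroke #008000 means score at S587, F2106. After flipping Y the toolpath is (102.384,143.456) → (111.783,146.085) → (113.219,157.719) → (109.456,169.754) → (103.256,173.588).

Shape 3 is a regular polygon drawn with `<path>`. Its stroke #000000 means engrave at S346, F2676. After flipping Y the toolpath is (98.270,80.817) → (101.106,111.085) → (130.770,117.741) → (146.267,91.586) → (126.181,68.765) → (98.270,80.817), returning to the start.

Shape 4 is a quadratic bezier drawn with `<path>`. Its stroke #008000 means score at S587, F2106. After flipping Y the toolpath is (129.051,100.109) → (119.990,102.997) → (119.254,105.330) → (126.842,107.108) → (142.755,108.332).

Shape 5 is a rectangle drawn with `<path>`. Its stroke #000000 means engrave at S346, F2676. After flipping Y the toolpath is (72.023,127.618) → (157.840,127.618) → (157.840,78.734) → (72.023,78.734) → (72.023,127.618), returning to the start.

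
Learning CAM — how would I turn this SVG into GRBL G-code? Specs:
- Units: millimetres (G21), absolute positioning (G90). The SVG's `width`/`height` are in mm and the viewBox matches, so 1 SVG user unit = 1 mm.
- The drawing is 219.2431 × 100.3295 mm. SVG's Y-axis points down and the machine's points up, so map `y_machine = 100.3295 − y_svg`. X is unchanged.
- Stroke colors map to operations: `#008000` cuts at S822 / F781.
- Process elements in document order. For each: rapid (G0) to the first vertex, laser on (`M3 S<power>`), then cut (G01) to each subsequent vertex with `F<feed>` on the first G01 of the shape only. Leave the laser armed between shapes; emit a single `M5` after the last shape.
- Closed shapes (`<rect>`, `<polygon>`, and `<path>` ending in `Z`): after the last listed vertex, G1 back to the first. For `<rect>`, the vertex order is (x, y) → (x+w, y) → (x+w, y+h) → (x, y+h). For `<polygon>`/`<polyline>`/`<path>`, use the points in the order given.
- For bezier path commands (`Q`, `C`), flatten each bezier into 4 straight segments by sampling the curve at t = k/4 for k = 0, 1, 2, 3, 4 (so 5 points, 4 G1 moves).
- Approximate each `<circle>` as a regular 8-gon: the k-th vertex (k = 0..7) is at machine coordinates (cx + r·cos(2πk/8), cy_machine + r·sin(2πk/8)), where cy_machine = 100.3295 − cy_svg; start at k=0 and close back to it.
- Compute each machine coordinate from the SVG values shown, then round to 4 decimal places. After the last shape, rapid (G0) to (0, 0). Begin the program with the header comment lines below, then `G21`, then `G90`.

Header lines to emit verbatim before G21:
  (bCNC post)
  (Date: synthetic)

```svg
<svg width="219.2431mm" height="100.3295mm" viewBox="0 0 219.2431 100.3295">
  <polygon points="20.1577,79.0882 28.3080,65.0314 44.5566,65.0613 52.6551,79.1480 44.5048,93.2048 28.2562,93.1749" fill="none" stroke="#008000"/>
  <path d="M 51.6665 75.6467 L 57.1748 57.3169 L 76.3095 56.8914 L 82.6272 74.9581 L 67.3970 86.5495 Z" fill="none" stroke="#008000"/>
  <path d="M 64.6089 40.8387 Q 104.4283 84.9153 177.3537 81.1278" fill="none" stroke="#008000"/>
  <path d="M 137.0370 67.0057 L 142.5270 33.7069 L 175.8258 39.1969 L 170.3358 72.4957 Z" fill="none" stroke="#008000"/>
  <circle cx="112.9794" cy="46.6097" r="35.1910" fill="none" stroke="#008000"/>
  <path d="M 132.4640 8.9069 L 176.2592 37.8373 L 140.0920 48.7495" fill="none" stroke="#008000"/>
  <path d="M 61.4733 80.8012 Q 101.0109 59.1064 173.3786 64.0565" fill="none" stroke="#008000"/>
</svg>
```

Since the viewBox matches the mm dimensions, user units are millimetres directly. The only transform is the Y-flip y_m = 100.3295 − y_svg.

Shape 1 is a regular polygon drawn with `<polygon>`. Its stroke #008000 means cut at S822, F781. After flipping Y the toolpath is (20.1577,21.2413) → (28.3080,35.2981) → (44.5566,35.2682) → (52.6551,21.1815) → (44.5048,7.1247) → (28.2562,7.1546) → (20.1577,21.2413), returning to the start.

Shape 2 is a regular polygon drawn with `<path>`. Its stroke #008000 means cut at S822, F781. After flipping Y the toolpath is (51.6665,24.6828) → (57.1748,43.0126) → (76.3095,43.4381) → (82.6272,25.3714) → (67.3970,13.7800) → (51.6665,24.6828), returning to the start.

Shape 3 is a quadratic bezier drawn with `<path>`. Its stroke #008000 means cut at S822, F781. After flipping Y the toolpath is (64.6089,59.4908) → (86.5877,40.4440) → (112.7048,27.3802) → (142.9601,20.2995) → (177.3537,19.2017).

Shape 4 is a regular polygon drawn with `<path>`. Its stroke #008000 means cut at S822, F781. After flipping Y the toolpath is (137.0370,33.3238) → (142.5270,66.6226) → (175.8258,61.1326) → (170.3358,27.8338) → (137.0370,33.3238), returning to the start.

Shape 5 is a circle drawn with `<circle>`. Its stroke #008000 means cut at S822, F781. After flipping Y the toolpath is (148.1704,53.7198) → (137.8632,78.6036) → (112.9794,88.9108) → (88.0956,78.6036) → (77.7884,53.7198) → (88.0956,28.8360) → (112.9794,18.5288) → (137.8632,28.8360) → (148.1704,53.7198), returning to the start.

Shape 6 is a open polyline drawn with `<path>`. Its stroke #008000 means cut at S822, F781. After flipping Y the toolpath is (132.4640,91.4226) → (176.2592,62.4922) → (140.0920,51.5800).

Shape 7 is a quadratic bezier drawn with `<path>`. Its stroke #008000 means cut at S822, F781. After flipping Y the toolpath is (61.4733,19.5283) → (83.2940,28.7104) → (109.2184,34.5619) → (139.2466,37.0827) → (173.3786,36.2730).

(bCNC post)
(Date: synthetic)
G21
G90
G0 X20.1577 Y21.2413
M3 S822
G01 X28.3080 Y35.2981 F781
G01 X44.5566 Y35.2682
G01 X52.6551 Y21.1815
G01 X44.5048 Y7.1247
G01 X28.2562 Y7.1546
G01 X20.1577 Y21.2413
G0 X51.6665 Y24.6828
M3 S822
G01 X57.1748 Y43.0126 F781
G01 X76.3095 Y43.4381
G01 X82.6272 Y25.3714
G01 X67.3970 Y13.7800
G01 X51.6665 Y24.6828
G0 X64.6089 Y59.4908
M3 S822
G01 X86.5877 Y40.4440 F781
G01 X112.7048 Y27.3802
G01 X142.9601 Y20.2995
G01 X177.3537 Y19.2017
G0 X137.0370 Y33.3238
M3 S822
G01 X142.5270 Y66.6226 F781
G01 X175.8258 Y61.1326
G01 X170.3358 Y27.8338
G01 X137.0370 Y33.3238
G0 X148.1704 Y53.7198
M3 S822
G01 X137.8632 Y78.6036 F781
G01 X112.9794 Y88.9108
G01 X88.0956 Y78.6036
G01 X77.7884 Y53.7198
G01 X88.0956 Y28.8360
G01 X112.9794 Y18.5288
G01 X137.8632 Y28.8360
G01 X148.1704 Y53.7198
G0 X132.4640 Y91.4226
M3 S822
G01 X176.2592 Y62.4922 F781
G01 X140.0920 Y51.5800
G0 X61.4733 Y19.5283
M3 S822
G01 X83.2940 Y28.7104 F781
G01 X109.2184 Y34.5619
G01 X139.2466 Y37.0827
G01 X173.3786 Y36.2730
M5
G0 X0.0000 Y0.0000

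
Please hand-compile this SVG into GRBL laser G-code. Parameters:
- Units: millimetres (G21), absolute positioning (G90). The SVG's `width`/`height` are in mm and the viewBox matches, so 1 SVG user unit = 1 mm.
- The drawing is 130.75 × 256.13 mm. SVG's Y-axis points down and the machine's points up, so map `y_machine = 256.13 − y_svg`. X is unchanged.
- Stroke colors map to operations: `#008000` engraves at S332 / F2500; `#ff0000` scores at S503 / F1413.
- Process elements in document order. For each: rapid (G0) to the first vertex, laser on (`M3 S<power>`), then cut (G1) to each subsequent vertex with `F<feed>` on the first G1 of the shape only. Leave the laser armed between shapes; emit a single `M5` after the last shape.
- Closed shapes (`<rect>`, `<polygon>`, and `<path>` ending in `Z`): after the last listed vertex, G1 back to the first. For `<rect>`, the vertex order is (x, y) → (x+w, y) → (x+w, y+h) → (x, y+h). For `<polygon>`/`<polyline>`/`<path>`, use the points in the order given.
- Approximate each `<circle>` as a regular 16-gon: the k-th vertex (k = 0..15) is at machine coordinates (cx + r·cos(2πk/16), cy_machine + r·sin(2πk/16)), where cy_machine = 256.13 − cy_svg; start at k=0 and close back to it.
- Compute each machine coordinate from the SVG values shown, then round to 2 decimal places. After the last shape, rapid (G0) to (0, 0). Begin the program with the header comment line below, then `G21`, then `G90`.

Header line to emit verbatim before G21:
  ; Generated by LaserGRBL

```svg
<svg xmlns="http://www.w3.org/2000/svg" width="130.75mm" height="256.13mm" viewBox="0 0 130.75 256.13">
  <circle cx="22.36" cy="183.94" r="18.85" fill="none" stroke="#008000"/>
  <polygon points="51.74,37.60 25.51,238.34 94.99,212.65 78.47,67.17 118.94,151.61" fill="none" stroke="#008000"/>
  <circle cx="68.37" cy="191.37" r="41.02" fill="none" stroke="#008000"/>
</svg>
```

; Generated by LaserGRBL
G21
G90
G0 X41.21 Y72.19
M3 S332
G1 X39.78 Y79.40 F2500
G1 X35.69 Y85.52
G1 X29.57 Y89.61
G1 X22.36 Y91.04
G1 X15.15 Y89.61
G1 X9.03 Y85.52
G1 X4.94 Y79.40
G1 X3.51 Y72.19
G1 X4.94 Y64.98
G1 X9.03 Y58.86
G1 X15.15 Y54.77
G1 X22.36 Y53.34
G1 X29.57 Y54.77
G1 X35.69 Y58.86
G1 X39.78 Y64.98
G1 X41.21 Y72.19
G0 X51.74 Y218.53
M3 S332
G1 X25.51 Y17.79 F2500
G1 X94.99 Y43.48
G1 X78.47 Y188.96
G1 X118.94 Y104.52
G1 X51.74 Y218.53
G0 X109.39 Y64.76
M3 S332
G1 X106.27 Y80.46 F2500
G1 X97.38 Y93.77
G1 X84.07 Y102.66
G1 X68.37 Y105.78
G1 X52.67 Y102.66
G1 X39.36 Y93.77
G1 X30.47 Y80.46
G1 X27.35 Y64.76
G1 X30.47 Y49.06
G1 X39.36 Y35.75
G1 X52.67 Y26.86
G1 X68.37 Y23.74
G1 X84.07 Y26.86
G1 X97.38 Y35.75
G1 X106.27 Y49.06
G1 X109.39 Y64.76
M5
G0 X0.00 Y0.00

1 u = 1 mm; y_m = 256.13 − y.

[1] `<circle>` circle, #008000→engrave S332 F2500: (41.21,72.19) → (39.78,79.40) → (35.69,85.52) → (29.57,89.61) → (22.36,91.04) → (15.15,89.61) → (9.03,85.52) → (4.94,79.40) → (3.51,72.19) → (4.94,64.98) → (9.03,58.86) → (15.15,54.77) → (22.36,53.34) → (29.57,54.77) → (35.69,58.86) → (39.78,64.98) → (41.21,72.19) (closed)

[2] `<polygon>` closed polygon, #008000→engrave S332 F2500: (51.74,218.53) → (25.51,17.79) → (94.99,43.48) → (78.47,188.96) → (118.94,104.52) → (51.74,218.53) (closed)

[3] `<circle>` circle, #008000→engrave S332 F2500: (109.39,64.76) → (106.27,80.46) → (97.38,93.77) → (84.07,102.66) → (68.37,105.78) → (52.67,102.66) → (39.36,93.77) → (30.47,80.46) → (27.35,64.76) → (30.47,49.06) → (39.36,35.75) → (52.67,26.86) → (68.37,23.74) → (84.07,26.86) → (97.38,35.75) → (106.27,49.06) → (109.39,64.76) (closed)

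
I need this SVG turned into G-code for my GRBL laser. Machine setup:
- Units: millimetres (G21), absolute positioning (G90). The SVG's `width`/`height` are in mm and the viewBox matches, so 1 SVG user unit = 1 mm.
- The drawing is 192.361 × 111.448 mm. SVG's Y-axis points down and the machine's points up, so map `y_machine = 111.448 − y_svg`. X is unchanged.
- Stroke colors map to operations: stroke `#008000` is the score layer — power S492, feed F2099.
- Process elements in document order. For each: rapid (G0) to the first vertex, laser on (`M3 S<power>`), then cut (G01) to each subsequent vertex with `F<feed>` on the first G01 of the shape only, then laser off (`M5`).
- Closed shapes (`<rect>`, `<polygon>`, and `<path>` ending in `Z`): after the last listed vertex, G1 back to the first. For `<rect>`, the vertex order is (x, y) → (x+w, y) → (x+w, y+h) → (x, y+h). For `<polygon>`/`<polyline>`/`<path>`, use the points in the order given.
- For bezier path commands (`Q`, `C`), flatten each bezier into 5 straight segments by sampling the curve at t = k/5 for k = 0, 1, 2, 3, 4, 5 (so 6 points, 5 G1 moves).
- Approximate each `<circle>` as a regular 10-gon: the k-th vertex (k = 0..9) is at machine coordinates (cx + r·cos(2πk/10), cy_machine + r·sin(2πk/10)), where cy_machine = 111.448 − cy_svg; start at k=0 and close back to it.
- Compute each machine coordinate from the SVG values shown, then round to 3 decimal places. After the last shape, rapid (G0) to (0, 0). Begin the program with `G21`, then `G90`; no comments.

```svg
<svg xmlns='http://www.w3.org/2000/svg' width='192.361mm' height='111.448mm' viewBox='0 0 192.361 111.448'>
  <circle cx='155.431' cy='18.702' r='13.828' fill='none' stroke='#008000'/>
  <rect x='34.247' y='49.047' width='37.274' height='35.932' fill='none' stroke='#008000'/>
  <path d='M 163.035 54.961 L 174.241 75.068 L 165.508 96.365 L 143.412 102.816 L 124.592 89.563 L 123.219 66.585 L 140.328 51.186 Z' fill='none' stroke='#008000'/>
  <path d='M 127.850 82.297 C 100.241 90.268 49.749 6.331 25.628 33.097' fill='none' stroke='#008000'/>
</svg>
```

G21
G90
G0 X169.259 Y92.746
M3 S492
G01 X166.618 Y100.874 F2099
G01 X159.704 Y105.897
G01 X151.158 Y105.897
G01 X144.244 Y100.874
G01 X141.603 Y92.746
G01 X144.244 Y84.618
G01 X151.158 Y79.595
G01 X159.704 Y79.595
G01 X166.618 Y84.618
G01 X169.259 Y92.746
M5
G0 X34.247 Y62.401
M3 S492
G01 X71.521 Y62.401 F2099
G01 X71.521 Y26.469
G01 X34.247 Y26.469
G01 X34.247 Y62.401
M5
G0 X163.035 Y56.487
M3 S492
G01 X174.241 Y36.380 F2099
G01 X165.508 Y15.083
G01 X143.412 Y8.632
G01 X124.592 Y21.885
G01 X123.219 Y44.863
G01 X140.328 Y60.262
G01 X163.035 Y56.487
M5
G0 X127.850 Y29.151
M3 S492
G01 X108.933 Y33.776 F2099
G01 X86.888 Y50.735
G01 X64.079 Y70.300
G01 X42.871 Y82.747
G01 X25.628 Y78.351
M5
G0 X0.000 Y0.000

viewBox `0 0 192.361 111.448` with mm width/height → 1 unit = 1 mm. Flip: y_m = 111.448 − y_svg.

**Shape 1** — `<circle>` circle, stroke `#008000` → score (S492, F2099). Machine vertices: (169.259,92.746) → (166.618,100.874) → (159.704,105.897) → (151.158,105.897) → (144.244,100.874) → (141.603,92.746) → (144.244,84.618) → (151.158,79.595) → (159.704,79.595) → (166.618,84.618) → (169.259,92.746). Closed: final G1 returns to the first vertex.

**Shape 2** — `<rect>` rectangle, stroke `#008000` → score (S492, F2099). Machine vertices: (34.247,62.401) → (71.521,62.401) → (71.521,26.469) → (34.247,26.469) → (34.247,62.401). Closed: final G1 returns to the first vertex.

**Shape 3** — `<path>` regular polygon, stroke `#008000` → score (S492, F2099). Machine vertices: (163.035,56.487) → (174.241,36.380) → (165.508,15.083) → (143.412,8.632) → (124.592,21.885) → (123.219,44.863) → (140.328,60.262) → (163.035,56.487). Closed: final G1 returns to the first vertex.

**Shape 4** — `<path>` cubic bezier, stroke `#008000` → score (S492, F2099). Control points (SVG): P0=(127.850,82.297), P1=(100.241,90.268), P2=(49.749,6.331), P3=(25.628,33.097); sampled at t=k/5. Machine vertices: (127.850,29.151) → (108.933,33.776) → (86.888,50.735) → (64.079,70.300) → (42.871,82.747) → (25.628,78.351). Open path.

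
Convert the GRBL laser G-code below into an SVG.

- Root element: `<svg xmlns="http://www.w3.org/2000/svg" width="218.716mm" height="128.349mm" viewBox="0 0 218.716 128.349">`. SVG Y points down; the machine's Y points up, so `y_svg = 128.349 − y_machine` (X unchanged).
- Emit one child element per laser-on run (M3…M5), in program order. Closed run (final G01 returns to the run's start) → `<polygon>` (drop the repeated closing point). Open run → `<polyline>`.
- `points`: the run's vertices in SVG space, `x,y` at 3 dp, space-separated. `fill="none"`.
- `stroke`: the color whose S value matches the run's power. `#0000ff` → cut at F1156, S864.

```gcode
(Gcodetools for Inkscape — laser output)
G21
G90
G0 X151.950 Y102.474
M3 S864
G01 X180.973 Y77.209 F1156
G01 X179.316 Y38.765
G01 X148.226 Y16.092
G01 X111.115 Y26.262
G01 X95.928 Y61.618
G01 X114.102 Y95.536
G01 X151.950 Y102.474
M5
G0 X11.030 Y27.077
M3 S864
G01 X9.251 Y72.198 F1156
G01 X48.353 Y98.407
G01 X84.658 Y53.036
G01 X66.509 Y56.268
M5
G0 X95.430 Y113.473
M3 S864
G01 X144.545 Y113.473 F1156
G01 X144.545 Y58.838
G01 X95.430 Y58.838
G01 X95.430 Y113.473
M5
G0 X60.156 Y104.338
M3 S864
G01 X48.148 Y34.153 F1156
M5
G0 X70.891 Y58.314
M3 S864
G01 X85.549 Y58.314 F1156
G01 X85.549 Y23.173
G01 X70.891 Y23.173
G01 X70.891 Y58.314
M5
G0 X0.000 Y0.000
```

y_svg = 128.349 − y_m. Every run uses S864, so all elements get stroke `#0000ff` (cut).

[1] closed run; points: 151.950,25.875 180.973,51.140 179.316,89.584 148.226,112.257 111.115,102.087 95.928,66.731 114.102,32.813

[2] open run; points: 11.030,101.272 9.251,56.151 48.353,29.942 84.658,75.313 66.509,72.081

[3] closed run; points: 95.430,14.876 144.545,14.876 144.545,69.511 95.430,69.511

[4] open run; points: 60.156,24.011 48.148,94.196

[5] closed run; points: 70.891,70.035 85.549,70.035 85.549,105.176 70.891,105.176

<svg xmlns="http://www.w3.org/2000/svg" width="218.716mm" height="128.349mm" viewBox="0 0 218.716 128.349">
  <polygon points="151.950,25.875 180.973,51.140 179.316,89.584 148.226,112.257 111.115,102.087 95.928,66.731 114.102,32.813" fill="none" stroke="#0000ff"/>
  <polyline points="11.030,101.272 9.251,56.151 48.353,29.942 84.658,75.313 66.509,72.081" fill="none" stroke="#0000ff"/>
  <polygon points="95.430,14.876 144.545,14.876 144.545,69.511 95.430,69.511" fill="none" stroke="#0000ff"/>
  <polyline points="60.156,24.011 48.148,94.196" fill="none" stroke="#0000ff"/>
  <polygon points="70.891,70.035 85.549,70.035 85.549,105.176 70.891,105.176" fill="none" stroke="#0000ff"/>
</svg>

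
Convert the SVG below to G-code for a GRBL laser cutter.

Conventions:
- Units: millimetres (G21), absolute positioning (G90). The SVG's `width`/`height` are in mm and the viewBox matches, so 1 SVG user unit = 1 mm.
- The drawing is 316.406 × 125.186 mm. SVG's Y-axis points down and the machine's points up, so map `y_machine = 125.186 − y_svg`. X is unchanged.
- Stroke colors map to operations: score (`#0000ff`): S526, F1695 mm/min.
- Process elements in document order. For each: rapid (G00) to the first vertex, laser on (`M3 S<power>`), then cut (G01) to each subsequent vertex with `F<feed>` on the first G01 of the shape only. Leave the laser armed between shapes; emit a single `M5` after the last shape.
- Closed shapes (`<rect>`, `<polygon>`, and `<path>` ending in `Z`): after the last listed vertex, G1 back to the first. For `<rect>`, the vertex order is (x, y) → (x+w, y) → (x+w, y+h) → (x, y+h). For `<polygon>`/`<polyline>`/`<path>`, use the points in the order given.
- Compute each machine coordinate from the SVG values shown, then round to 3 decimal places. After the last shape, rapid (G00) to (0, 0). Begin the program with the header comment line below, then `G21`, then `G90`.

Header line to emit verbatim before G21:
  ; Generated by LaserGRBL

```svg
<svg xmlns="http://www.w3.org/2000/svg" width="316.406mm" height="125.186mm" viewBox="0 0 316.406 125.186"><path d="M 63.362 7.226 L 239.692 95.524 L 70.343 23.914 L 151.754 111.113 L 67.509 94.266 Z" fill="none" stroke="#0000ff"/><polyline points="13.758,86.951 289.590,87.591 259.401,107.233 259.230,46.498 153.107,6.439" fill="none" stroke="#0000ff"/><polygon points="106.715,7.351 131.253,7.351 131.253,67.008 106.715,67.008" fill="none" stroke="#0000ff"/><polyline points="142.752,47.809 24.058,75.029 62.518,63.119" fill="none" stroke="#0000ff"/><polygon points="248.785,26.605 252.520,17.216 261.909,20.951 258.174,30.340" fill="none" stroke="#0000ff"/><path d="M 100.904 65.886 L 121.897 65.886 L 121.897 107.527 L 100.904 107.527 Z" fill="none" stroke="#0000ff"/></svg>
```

; Generated by LaserGRBL
G21
G90
G00 X63.362 Y117.960
M3 S526
G01 X239.692 Y29.662 F1695
G01 X70.343 Y101.272
G01 X151.754 Y14.073
G01 X67.509 Y30.920
G01 X63.362 Y117.960
G00 X13.758 Y38.235
M3 S526
G01 X289.590 Y37.595 F1695
G01 X259.401 Y17.953
G01 X259.230 Y78.688
G01 X153.107 Y118.747
G00 X106.715 Y117.835
M3 S526
G01 X131.253 Y117.835 F1695
G01 X131.253 Y58.178
G01 X106.715 Y58.178
G01 X106.715 Y117.835
G00 X142.752 Y77.377
M3 S526
G01 X24.058 Y50.157 F1695
G01 X62.518 Y62.067
G00 X248.785 Y98.581
M3 S526
G01 X252.520 Y107.970 F1695
G01 X261.909 Y104.235
G01 X258.174 Y94.846
G01 X248.785 Y98.581
G00 X100.904 Y59.300
M3 S526
G01 X121.897 Y59.300 F1695
G01 X121.897 Y17.659
G01 X100.904 Y17.659
G01 X100.904 Y59.300
M5
G00 X0.000 Y0.000

1 u = 1 mm; y_m = 125.186 − y.

[1] `<path>` closed polygon, #0000ff→score S526 F1695: (63.362,117.960) → (239.692,29.662) → (70.343,101.272) → (151.754,14.073) → (67.509,30.920) → (63.362,117.960) (closed)

[2] `<polyline>` open polyline, #0000ff→score S526 F1695: (13.758,38.235) → (289.590,37.595) → (259.401,17.953) → (259.230,78.688) → (153.107,118.747)

[3] `<polygon>` rectangle, #0000ff→score S526 F1695: (106.715,117.835) → (131.253,117.835) → (131.253,58.178) → (106.715,58.178) → (106.715,117.835) (closed)

[4] `<polyline>` open polyline, #0000ff→score S526 F1695: (142.752,77.377) → (24.058,50.157) → (62.518,62.067)

[5] `<polygon>` regular polygon, #0000ff→score S526 F1695: (248.785,98.581) → (252.520,107.970) → (261.909,104.235) → (258.174,94.846) → (248.785,98.581) (closed)

[6] `<path>` rectangle, #0000ff→score S526 F1695: (100.904,59.300) → (121.897,59.300) → (121.897,17.659) → (100.904,17.659) → (100.904,59.300) (closed)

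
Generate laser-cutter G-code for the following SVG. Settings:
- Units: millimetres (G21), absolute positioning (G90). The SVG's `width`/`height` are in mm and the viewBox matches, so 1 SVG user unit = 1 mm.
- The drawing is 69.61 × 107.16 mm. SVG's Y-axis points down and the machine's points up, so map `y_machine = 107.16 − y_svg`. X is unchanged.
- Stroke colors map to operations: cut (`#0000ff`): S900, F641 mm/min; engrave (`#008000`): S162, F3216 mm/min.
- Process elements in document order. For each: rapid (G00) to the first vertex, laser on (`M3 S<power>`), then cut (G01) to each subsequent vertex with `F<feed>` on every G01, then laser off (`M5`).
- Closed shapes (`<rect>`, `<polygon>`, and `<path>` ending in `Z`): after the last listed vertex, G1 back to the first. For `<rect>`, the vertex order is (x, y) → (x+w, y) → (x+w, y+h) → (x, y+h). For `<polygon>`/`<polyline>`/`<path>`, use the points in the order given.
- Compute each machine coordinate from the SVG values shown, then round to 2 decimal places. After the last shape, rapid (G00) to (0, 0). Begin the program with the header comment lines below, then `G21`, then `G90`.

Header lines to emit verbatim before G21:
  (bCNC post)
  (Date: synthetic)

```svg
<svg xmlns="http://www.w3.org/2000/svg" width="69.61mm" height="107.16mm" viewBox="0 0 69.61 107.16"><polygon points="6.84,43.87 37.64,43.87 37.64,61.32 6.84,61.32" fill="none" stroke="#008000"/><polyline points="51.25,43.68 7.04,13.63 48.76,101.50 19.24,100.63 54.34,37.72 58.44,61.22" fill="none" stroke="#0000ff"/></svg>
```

(bCNC post)
(Date: synthetic)
G21
G90
G00 X6.84 Y63.29
M3 S162
G01 X37.64 Y63.29 F3216
G01 X37.64 Y45.84 F3216
G01 X6.84 Y45.84 F3216
G01 X6.84 Y63.29 F3216
M5
G00 X51.25 Y63.48
M3 S900
G01 X7.04 Y93.53 F641
G01 X48.76 Y5.66 F641
G01 X19.24 Y6.53 F641
G01 X54.34 Y69.44 F641
G01 X58.44 Y45.94 F641
M5
G00 X0.00 Y0.00

1 u = 1 mm; y_m = 107.16 − y.

[1] `<polygon>` rectangle, #008000→engrave S162 F3216: (6.84,63.29) → (37.64,63.29) → (37.64,45.84) → (6.84,45.84) → (6.84,63.29) (closed)

[2] `<polyline>` open polyline, #0000ff→cut S900 F641: (51.25,63.48) → (7.04,93.53) → (48.76,5.66) → (19.24,6.53) → (54.34,69.44) → (58.44,45.94)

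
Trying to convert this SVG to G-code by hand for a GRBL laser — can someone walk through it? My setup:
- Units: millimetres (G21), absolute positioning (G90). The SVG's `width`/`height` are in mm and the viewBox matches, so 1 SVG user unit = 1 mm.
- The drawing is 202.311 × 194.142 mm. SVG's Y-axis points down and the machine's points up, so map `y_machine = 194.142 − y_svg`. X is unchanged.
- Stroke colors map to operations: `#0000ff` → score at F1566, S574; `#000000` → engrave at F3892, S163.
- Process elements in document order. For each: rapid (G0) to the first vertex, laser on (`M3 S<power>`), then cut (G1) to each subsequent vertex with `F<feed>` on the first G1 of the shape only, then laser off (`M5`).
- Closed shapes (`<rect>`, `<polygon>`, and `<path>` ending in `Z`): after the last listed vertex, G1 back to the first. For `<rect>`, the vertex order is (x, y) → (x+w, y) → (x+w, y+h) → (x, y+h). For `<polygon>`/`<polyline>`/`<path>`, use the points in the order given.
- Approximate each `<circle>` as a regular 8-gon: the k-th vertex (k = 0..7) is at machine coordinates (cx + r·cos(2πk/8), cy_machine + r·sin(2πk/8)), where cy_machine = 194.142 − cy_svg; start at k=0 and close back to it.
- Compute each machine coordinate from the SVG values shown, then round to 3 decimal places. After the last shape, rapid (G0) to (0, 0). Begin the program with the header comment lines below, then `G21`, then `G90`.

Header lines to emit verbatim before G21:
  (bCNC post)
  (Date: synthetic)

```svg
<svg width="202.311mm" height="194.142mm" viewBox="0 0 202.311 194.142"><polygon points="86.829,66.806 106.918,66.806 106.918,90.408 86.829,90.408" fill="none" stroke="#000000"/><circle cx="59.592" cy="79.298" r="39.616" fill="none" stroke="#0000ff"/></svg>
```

Since the viewBox matches the mm dimensions, user units are millimetres directly. The only transform is the Y-flip y_m = 194.142 − y_svg.

Shape 1 is a rectangle drawn with `<polygon>`. Its stroke #000000 means engrave at S163, F3892. After flipping Y the toolpath is (86.829,127.336) → (106.918,127.336) → (106.918,103.734) → (86.829,103.734) → (86.829,127.336), returning to the start.

Shape 2 is a circle drawn with `<circle>`. Its stroke #0000ff means score at S574, F1566. After flipping Y the toolpath is (99.208,114.844) → (87.605,142.857) → (59.592,154.460) → (31.579,142.857) → (19.976,114.844) → (31.579,86.831) → (59.592,75.228) → (87.605,86.831) → (99.208,114.844), returning to the start.

(bCNC post)
(Date: synthetic)
G21
G90
G0 X86.829 Y127.336
M3 S163
G1 X106.918 Y127.336 F3892
G1 X106.918 Y103.734
G1 X86.829 Y103.734
G1 X86.829 Y127.336
M5
G0 X99.208 Y114.844
M3 S574
G1 X87.605 Y142.857 F1566
G1 X59.592 Y154.460
G1 X31.579 Y142.857
G1 X19.976 Y114.844
G1 X31.579 Y86.831
G1 X59.592 Y75.228
G1 X87.605 Y86.831
G1 X99.208 Y114.844
M5
G0 X0.000 Y0.000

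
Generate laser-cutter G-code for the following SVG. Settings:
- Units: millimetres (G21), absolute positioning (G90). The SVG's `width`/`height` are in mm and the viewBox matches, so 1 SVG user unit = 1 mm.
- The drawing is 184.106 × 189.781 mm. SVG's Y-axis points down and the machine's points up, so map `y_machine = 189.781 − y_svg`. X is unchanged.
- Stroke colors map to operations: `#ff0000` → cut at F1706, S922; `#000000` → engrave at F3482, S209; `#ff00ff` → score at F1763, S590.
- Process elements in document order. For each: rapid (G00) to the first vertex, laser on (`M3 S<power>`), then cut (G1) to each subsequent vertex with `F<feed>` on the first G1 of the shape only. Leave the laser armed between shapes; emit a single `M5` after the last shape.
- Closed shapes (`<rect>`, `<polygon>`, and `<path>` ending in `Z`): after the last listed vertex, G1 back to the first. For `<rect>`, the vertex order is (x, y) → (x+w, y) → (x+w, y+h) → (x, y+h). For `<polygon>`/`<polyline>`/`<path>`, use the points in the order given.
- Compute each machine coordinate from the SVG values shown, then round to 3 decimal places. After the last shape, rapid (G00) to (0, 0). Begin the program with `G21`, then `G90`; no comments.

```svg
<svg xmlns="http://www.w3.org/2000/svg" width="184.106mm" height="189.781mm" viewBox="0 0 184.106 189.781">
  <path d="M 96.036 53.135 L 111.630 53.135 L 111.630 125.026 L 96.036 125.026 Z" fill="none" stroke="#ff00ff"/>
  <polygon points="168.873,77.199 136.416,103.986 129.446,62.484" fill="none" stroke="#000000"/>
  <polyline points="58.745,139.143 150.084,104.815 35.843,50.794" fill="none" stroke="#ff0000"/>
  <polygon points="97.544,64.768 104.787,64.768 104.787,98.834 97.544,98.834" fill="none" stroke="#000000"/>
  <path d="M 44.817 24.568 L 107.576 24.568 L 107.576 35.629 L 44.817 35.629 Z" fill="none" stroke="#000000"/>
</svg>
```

viewBox `0 0 184.106 189.781` with mm width/height → 1 unit = 1 mm. Flip: y_m = 189.781 − y_svg.

**Shape 1** — `<path>` rectangle, stroke `#ff00ff` → score (S590, F1763). Machine vertices: (96.036,136.646) → (111.630,136.646) → (111.630,64.755) → (96.036,64.755) → (96.036,136.646). Closed: final G1 returns to the first vertex.

**Shape 2** — `<polygon>` regular polygon, stroke `#000000` → engrave (S209, F3482). Machine vertices: (168.873,112.582) → (136.416,85.795) → (129.446,127.297) → (168.873,112.582). Closed: final G1 returns to the first vertex.

**Shape 3** — `<polyline>` open polyline, stroke `#ff0000` → cut (S922, F1706). Machine vertices: (58.745,50.638) → (150.084,84.966) → (35.843,138.987). Open path.

**Shape 4** — `<polygon>` rectangle, stroke `#000000` → engrave (S209, F3482). Machine vertices: (97.544,125.013) → (104.787,125.013) → (104.787,90.947) → (97.544,90.947) → (97.544,125.013). Closed: final G1 returns to the first vertex.

**Shape 5** — `<path>` rectangle, stroke `#000000` → engrave (S209, F3482). Machine vertices: (44.817,165.213) → (107.576,165.213) → (107.576,154.152) → (44.817,154.152) → (44.817,165.213). Closed: final G1 returns to the first vertex.

G21
G90
G00 X96.036 Y136.646
M3 S590
G1 X111.630 Y136.646 F1763
G1 X111.630 Y64.755
G1 X96.036 Y64.755
G1 X96.036 Y136.646
G00 X168.873 Y112.582
M3 S209
G1 X136.416 Y85.795 F3482
G1 X129.446 Y127.297
G1 X168.873 Y112.582
G00 X58.745 Y50.638
M3 S922
G1 X150.084 Y84.966 F1706
G1 X35.843 Y138.987
G00 X97.544 Y125.013
M3 S209
G1 X104.787 Y125.013 F3482
G1 X104.787 Y90.947
G1 X97.544 Y90.947
G1 X97.544 Y125.013
G00 X44.817 Y165.213
M3 S209
G1 X107.576 Y165.213 F3482
G1 X107.576 Y154.152
G1 X44.817 Y154.152
G1 X44.817 Y165.213
M5
G00 X0.000 Y0.000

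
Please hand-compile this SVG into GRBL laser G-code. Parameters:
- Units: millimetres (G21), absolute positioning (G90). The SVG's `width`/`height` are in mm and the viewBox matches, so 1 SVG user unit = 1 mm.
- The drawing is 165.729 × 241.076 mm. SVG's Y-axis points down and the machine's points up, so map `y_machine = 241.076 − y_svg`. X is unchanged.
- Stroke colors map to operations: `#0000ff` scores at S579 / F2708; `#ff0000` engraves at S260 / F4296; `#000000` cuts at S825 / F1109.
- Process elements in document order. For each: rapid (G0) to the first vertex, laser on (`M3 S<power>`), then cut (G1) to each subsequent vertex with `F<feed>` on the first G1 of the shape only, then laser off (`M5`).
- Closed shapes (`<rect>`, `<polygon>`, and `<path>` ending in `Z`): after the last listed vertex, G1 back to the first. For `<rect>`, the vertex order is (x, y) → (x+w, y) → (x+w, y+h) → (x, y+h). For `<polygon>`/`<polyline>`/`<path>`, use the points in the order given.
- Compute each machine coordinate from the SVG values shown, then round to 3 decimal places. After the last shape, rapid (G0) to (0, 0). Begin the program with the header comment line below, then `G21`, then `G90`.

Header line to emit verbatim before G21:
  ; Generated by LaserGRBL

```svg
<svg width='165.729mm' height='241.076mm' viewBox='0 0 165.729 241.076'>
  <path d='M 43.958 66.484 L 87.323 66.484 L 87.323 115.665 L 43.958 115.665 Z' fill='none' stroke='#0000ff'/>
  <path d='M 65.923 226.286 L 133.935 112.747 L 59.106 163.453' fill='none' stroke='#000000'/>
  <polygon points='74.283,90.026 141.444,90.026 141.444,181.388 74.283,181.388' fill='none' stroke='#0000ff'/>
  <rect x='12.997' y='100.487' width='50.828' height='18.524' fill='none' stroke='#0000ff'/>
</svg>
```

; Generated by LaserGRBL
G21
G90
G0 X43.958 Y174.592
M3 S579
G1 X87.323 Y174.592 F2708
G1 X87.323 Y125.411
G1 X43.958 Y125.411
G1 X43.958 Y174.592
M5
G0 X65.923 Y14.790
M3 S825
G1 X133.935 Y128.329 F1109
G1 X59.106 Y77.623
M5
G0 X74.283 Y151.050
M3 S579
G1 X141.444 Y151.050 F2708
G1 X141.444 Y59.688
G1 X74.283 Y59.688
G1 X74.283 Y151.050
M5
G0 X12.997 Y140.589
M3 S579
G1 X63.825 Y140.589 F2708
G1 X63.825 Y122.065
G1 X12.997 Y122.065
G1 X12.997 Y140.589
M5
G0 X0.000 Y0.000

1 u = 1 mm; y_m = 241.076 − y.

[1] `<path>` rectangle, #0000ff→score S579 F2708: (43.958,174.592) → (87.323,174.592) → (87.323,125.411) → (43.958,125.411) → (43.958,174.592) (closed)

[2] `<path>` open polyline, #000000→cut S825 F1109: (65.923,14.790) → (133.935,128.329) → (59.106,77.623)

[3] `<polygon>` rectangle, #0000ff→score S579 F2708: (74.283,151.050) → (141.444,151.050) → (141.444,59.688) → (74.283,59.688) → (74.283,151.050) (closed)

[4] `<rect>` rectangle, #0000ff→score S579 F2708: (12.997,140.589) → (63.825,140.589) → (63.825,122.065) → (12.997,122.065) → (12.997,140.589) (closed)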